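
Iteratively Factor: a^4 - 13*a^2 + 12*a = (a)*(a^3 - 13*a + 12) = a*(a - 1)*(a^2 + a - 12) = a*(a - 3)*(a - 1)*(a + 4)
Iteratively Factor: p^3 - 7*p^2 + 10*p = (p - 5)*(p^2 - 2*p) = (p - 5)*(p - 2)*(p)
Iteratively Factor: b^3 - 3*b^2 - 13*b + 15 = (b + 3)*(b^2 - 6*b + 5) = (b - 1)*(b + 3)*(b - 5)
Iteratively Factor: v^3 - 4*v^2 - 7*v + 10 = (v - 5)*(v^2 + v - 2) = (v - 5)*(v + 2)*(v - 1)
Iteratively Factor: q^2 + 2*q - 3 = (q - 1)*(q + 3)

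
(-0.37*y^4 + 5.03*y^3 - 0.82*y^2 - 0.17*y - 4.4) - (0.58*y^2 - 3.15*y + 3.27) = -0.37*y^4 + 5.03*y^3 - 1.4*y^2 + 2.98*y - 7.67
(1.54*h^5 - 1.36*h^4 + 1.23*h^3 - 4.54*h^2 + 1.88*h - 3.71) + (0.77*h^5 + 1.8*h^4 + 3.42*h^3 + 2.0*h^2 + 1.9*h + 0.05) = 2.31*h^5 + 0.44*h^4 + 4.65*h^3 - 2.54*h^2 + 3.78*h - 3.66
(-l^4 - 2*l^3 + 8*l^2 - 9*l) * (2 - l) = l^5 - 12*l^3 + 25*l^2 - 18*l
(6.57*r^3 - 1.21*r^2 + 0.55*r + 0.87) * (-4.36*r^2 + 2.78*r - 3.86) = -28.6452*r^5 + 23.5402*r^4 - 31.122*r^3 + 2.4064*r^2 + 0.295599999999999*r - 3.3582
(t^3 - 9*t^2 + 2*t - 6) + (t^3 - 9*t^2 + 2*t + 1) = 2*t^3 - 18*t^2 + 4*t - 5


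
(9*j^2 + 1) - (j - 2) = 9*j^2 - j + 3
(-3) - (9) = -12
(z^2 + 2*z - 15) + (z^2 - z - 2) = 2*z^2 + z - 17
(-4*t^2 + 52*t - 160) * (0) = 0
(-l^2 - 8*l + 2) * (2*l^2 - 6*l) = -2*l^4 - 10*l^3 + 52*l^2 - 12*l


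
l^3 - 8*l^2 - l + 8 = (l - 8)*(l - 1)*(l + 1)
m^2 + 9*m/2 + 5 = (m + 2)*(m + 5/2)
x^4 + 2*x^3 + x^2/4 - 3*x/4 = x*(x - 1/2)*(x + 1)*(x + 3/2)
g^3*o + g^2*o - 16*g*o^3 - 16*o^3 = (g - 4*o)*(g + 4*o)*(g*o + o)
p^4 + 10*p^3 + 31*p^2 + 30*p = p*(p + 2)*(p + 3)*(p + 5)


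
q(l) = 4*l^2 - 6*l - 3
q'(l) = 8*l - 6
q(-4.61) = 109.67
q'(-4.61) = -42.88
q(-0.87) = 5.25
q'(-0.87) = -12.96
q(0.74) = -5.25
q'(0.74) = -0.08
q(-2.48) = 36.48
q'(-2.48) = -25.84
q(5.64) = 90.40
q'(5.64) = 39.12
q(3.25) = 19.75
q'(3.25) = 20.00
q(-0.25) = -1.25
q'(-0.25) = -8.00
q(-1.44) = 13.93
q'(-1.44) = -17.52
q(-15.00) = 987.00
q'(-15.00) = -126.00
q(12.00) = 501.00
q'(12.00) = 90.00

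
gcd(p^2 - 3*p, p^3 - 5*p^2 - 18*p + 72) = p - 3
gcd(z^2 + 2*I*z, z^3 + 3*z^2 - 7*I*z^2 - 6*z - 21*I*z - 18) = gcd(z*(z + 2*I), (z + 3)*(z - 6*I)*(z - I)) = 1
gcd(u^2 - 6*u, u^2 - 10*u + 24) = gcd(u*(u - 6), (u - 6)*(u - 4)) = u - 6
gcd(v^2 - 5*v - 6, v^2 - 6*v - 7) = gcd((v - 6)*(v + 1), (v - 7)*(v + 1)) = v + 1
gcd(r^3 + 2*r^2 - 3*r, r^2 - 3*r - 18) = r + 3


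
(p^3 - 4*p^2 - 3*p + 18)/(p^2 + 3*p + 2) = (p^2 - 6*p + 9)/(p + 1)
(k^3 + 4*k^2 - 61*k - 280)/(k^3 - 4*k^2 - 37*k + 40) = (k + 7)/(k - 1)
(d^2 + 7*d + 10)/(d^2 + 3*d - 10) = (d + 2)/(d - 2)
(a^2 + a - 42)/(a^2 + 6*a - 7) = (a - 6)/(a - 1)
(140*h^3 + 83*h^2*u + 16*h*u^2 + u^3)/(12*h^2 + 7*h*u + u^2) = (35*h^2 + 12*h*u + u^2)/(3*h + u)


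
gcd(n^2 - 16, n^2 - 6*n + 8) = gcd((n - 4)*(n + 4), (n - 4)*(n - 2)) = n - 4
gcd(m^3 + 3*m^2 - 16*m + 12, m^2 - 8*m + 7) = m - 1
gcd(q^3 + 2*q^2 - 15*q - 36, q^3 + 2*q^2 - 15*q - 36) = q^3 + 2*q^2 - 15*q - 36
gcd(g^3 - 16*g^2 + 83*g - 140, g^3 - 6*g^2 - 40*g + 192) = g - 4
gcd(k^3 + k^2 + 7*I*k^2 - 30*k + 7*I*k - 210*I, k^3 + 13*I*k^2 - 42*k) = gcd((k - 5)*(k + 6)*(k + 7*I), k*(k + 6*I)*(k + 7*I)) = k + 7*I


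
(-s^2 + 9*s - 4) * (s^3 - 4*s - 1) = -s^5 + 9*s^4 - 35*s^2 + 7*s + 4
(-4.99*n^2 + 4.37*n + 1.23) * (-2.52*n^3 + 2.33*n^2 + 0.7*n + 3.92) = 12.5748*n^5 - 22.6391*n^4 + 3.5895*n^3 - 13.6359*n^2 + 17.9914*n + 4.8216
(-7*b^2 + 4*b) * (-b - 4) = 7*b^3 + 24*b^2 - 16*b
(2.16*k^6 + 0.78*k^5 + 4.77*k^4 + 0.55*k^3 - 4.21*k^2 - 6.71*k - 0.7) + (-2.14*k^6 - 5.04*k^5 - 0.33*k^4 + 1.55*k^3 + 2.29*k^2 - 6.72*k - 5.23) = 0.02*k^6 - 4.26*k^5 + 4.44*k^4 + 2.1*k^3 - 1.92*k^2 - 13.43*k - 5.93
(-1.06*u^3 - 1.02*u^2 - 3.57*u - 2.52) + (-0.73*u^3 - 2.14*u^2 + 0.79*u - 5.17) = -1.79*u^3 - 3.16*u^2 - 2.78*u - 7.69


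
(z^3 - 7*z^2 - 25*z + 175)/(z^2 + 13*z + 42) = (z^3 - 7*z^2 - 25*z + 175)/(z^2 + 13*z + 42)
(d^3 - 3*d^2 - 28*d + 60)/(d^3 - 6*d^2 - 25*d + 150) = (d - 2)/(d - 5)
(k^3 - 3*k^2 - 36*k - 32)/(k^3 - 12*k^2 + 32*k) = (k^2 + 5*k + 4)/(k*(k - 4))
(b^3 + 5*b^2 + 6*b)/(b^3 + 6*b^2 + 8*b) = (b + 3)/(b + 4)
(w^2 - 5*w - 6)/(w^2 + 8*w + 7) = (w - 6)/(w + 7)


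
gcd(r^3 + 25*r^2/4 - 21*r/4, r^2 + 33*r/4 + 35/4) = r + 7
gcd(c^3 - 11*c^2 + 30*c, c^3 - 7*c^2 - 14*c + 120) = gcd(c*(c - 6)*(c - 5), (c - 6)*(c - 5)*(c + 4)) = c^2 - 11*c + 30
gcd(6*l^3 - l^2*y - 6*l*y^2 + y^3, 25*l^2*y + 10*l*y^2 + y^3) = 1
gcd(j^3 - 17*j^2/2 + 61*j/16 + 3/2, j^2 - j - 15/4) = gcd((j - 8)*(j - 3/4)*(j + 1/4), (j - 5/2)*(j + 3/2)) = 1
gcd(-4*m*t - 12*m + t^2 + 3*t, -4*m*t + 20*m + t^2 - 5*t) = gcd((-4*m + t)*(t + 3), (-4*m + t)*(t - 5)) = -4*m + t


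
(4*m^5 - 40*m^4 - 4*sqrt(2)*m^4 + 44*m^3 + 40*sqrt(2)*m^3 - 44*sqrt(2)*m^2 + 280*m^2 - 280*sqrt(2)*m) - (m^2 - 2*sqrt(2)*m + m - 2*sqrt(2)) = 4*m^5 - 40*m^4 - 4*sqrt(2)*m^4 + 44*m^3 + 40*sqrt(2)*m^3 - 44*sqrt(2)*m^2 + 279*m^2 - 278*sqrt(2)*m - m + 2*sqrt(2)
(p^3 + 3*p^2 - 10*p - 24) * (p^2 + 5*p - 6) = p^5 + 8*p^4 - p^3 - 92*p^2 - 60*p + 144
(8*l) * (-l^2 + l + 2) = -8*l^3 + 8*l^2 + 16*l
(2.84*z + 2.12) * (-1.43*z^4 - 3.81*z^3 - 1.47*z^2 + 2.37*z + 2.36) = -4.0612*z^5 - 13.852*z^4 - 12.252*z^3 + 3.6144*z^2 + 11.7268*z + 5.0032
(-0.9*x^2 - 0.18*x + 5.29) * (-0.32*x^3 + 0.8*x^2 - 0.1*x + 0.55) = 0.288*x^5 - 0.6624*x^4 - 1.7468*x^3 + 3.755*x^2 - 0.628*x + 2.9095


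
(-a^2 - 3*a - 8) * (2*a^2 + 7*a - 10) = -2*a^4 - 13*a^3 - 27*a^2 - 26*a + 80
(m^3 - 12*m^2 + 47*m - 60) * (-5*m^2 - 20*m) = -5*m^5 + 40*m^4 + 5*m^3 - 640*m^2 + 1200*m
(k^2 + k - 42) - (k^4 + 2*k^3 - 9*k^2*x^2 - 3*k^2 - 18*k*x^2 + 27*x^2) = -k^4 - 2*k^3 + 9*k^2*x^2 + 4*k^2 + 18*k*x^2 + k - 27*x^2 - 42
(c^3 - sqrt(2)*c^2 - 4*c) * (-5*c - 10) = -5*c^4 - 10*c^3 + 5*sqrt(2)*c^3 + 10*sqrt(2)*c^2 + 20*c^2 + 40*c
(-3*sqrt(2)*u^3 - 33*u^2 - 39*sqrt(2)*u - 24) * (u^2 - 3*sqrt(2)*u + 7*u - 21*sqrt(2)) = -3*sqrt(2)*u^5 - 21*sqrt(2)*u^4 - 15*u^4 - 105*u^3 + 60*sqrt(2)*u^3 + 210*u^2 + 420*sqrt(2)*u^2 + 72*sqrt(2)*u + 1470*u + 504*sqrt(2)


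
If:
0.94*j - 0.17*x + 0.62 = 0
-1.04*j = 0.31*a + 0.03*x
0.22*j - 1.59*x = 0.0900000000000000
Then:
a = 2.32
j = -0.69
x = -0.15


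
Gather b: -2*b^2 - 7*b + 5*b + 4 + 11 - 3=-2*b^2 - 2*b + 12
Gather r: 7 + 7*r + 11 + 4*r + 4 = 11*r + 22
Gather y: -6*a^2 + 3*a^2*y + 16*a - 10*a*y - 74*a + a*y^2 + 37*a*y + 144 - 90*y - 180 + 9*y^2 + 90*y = -6*a^2 - 58*a + y^2*(a + 9) + y*(3*a^2 + 27*a) - 36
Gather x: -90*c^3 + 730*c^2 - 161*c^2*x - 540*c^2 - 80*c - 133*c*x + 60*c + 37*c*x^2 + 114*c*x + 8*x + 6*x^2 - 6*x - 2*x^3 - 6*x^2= -90*c^3 + 190*c^2 + 37*c*x^2 - 20*c - 2*x^3 + x*(-161*c^2 - 19*c + 2)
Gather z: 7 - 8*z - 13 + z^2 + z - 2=z^2 - 7*z - 8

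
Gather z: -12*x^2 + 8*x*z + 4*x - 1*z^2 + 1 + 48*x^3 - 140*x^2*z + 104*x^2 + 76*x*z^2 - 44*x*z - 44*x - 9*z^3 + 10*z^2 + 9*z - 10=48*x^3 + 92*x^2 - 40*x - 9*z^3 + z^2*(76*x + 9) + z*(-140*x^2 - 36*x + 9) - 9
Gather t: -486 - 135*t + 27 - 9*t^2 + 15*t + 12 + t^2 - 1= -8*t^2 - 120*t - 448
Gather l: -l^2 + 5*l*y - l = -l^2 + l*(5*y - 1)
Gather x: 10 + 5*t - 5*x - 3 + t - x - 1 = 6*t - 6*x + 6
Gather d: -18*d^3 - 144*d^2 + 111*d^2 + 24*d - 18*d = -18*d^3 - 33*d^2 + 6*d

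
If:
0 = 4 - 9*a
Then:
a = 4/9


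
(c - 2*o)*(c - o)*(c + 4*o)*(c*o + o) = c^4*o + c^3*o^2 + c^3*o - 10*c^2*o^3 + c^2*o^2 + 8*c*o^4 - 10*c*o^3 + 8*o^4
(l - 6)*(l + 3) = l^2 - 3*l - 18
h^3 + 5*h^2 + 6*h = h*(h + 2)*(h + 3)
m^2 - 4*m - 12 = (m - 6)*(m + 2)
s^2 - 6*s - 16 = (s - 8)*(s + 2)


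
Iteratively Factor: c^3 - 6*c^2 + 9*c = (c - 3)*(c^2 - 3*c) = c*(c - 3)*(c - 3)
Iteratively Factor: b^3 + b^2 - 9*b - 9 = (b - 3)*(b^2 + 4*b + 3) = (b - 3)*(b + 3)*(b + 1)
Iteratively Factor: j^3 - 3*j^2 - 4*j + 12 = (j + 2)*(j^2 - 5*j + 6) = (j - 2)*(j + 2)*(j - 3)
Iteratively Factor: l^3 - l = (l + 1)*(l^2 - l) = (l - 1)*(l + 1)*(l)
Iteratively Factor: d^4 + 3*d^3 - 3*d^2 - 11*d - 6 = (d + 3)*(d^3 - 3*d - 2) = (d + 1)*(d + 3)*(d^2 - d - 2) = (d - 2)*(d + 1)*(d + 3)*(d + 1)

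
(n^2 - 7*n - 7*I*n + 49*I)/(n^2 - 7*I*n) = (n - 7)/n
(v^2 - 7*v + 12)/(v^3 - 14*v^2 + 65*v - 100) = (v - 3)/(v^2 - 10*v + 25)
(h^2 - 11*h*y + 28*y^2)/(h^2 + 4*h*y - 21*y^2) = (h^2 - 11*h*y + 28*y^2)/(h^2 + 4*h*y - 21*y^2)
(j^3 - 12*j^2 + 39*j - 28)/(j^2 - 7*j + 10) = (j^3 - 12*j^2 + 39*j - 28)/(j^2 - 7*j + 10)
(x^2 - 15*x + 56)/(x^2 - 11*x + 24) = (x - 7)/(x - 3)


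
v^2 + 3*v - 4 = (v - 1)*(v + 4)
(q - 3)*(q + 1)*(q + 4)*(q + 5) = q^4 + 7*q^3 - q^2 - 67*q - 60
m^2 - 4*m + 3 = (m - 3)*(m - 1)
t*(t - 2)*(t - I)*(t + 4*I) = t^4 - 2*t^3 + 3*I*t^3 + 4*t^2 - 6*I*t^2 - 8*t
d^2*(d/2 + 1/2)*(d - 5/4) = d^4/2 - d^3/8 - 5*d^2/8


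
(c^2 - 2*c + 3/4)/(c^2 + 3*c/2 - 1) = (c - 3/2)/(c + 2)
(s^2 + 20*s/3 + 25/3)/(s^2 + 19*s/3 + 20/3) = (3*s + 5)/(3*s + 4)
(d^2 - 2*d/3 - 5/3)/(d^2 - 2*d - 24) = (-3*d^2 + 2*d + 5)/(3*(-d^2 + 2*d + 24))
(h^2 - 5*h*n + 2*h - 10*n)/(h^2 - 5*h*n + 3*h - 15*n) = (h + 2)/(h + 3)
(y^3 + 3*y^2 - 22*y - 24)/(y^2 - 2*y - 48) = (y^2 - 3*y - 4)/(y - 8)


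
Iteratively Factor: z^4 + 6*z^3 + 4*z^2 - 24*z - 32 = (z - 2)*(z^3 + 8*z^2 + 20*z + 16) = (z - 2)*(z + 2)*(z^2 + 6*z + 8) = (z - 2)*(z + 2)*(z + 4)*(z + 2)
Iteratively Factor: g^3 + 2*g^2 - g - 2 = (g + 2)*(g^2 - 1) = (g - 1)*(g + 2)*(g + 1)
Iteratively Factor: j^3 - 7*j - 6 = (j + 1)*(j^2 - j - 6) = (j - 3)*(j + 1)*(j + 2)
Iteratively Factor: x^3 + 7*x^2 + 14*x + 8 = (x + 2)*(x^2 + 5*x + 4) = (x + 2)*(x + 4)*(x + 1)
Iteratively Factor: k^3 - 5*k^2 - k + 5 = (k - 5)*(k^2 - 1) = (k - 5)*(k - 1)*(k + 1)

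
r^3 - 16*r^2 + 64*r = r*(r - 8)^2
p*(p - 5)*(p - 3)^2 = p^4 - 11*p^3 + 39*p^2 - 45*p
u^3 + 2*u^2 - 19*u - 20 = (u - 4)*(u + 1)*(u + 5)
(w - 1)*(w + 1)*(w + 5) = w^3 + 5*w^2 - w - 5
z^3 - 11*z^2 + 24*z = z*(z - 8)*(z - 3)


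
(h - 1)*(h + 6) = h^2 + 5*h - 6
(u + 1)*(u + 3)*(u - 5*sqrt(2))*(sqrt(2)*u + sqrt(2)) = sqrt(2)*u^4 - 10*u^3 + 5*sqrt(2)*u^3 - 50*u^2 + 7*sqrt(2)*u^2 - 70*u + 3*sqrt(2)*u - 30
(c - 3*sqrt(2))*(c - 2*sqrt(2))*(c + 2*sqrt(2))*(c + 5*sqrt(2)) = c^4 + 2*sqrt(2)*c^3 - 38*c^2 - 16*sqrt(2)*c + 240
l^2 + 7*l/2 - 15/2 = (l - 3/2)*(l + 5)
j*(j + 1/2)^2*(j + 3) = j^4 + 4*j^3 + 13*j^2/4 + 3*j/4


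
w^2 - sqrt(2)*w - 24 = (w - 4*sqrt(2))*(w + 3*sqrt(2))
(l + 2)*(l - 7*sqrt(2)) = l^2 - 7*sqrt(2)*l + 2*l - 14*sqrt(2)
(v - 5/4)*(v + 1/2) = v^2 - 3*v/4 - 5/8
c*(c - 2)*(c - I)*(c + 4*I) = c^4 - 2*c^3 + 3*I*c^3 + 4*c^2 - 6*I*c^2 - 8*c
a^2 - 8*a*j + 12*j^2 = (a - 6*j)*(a - 2*j)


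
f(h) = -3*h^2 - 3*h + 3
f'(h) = -6*h - 3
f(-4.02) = -33.42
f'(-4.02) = 21.12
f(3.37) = -41.18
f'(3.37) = -23.22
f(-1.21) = 2.24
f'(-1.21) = 4.26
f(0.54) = 0.51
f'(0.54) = -6.24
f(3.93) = -55.12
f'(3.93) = -26.58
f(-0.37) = 3.70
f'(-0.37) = -0.78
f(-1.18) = 2.36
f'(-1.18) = 4.08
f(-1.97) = -2.73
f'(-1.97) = 8.82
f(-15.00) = -627.00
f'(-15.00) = 87.00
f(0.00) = 3.00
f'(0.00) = -3.00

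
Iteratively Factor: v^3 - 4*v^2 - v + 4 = (v + 1)*(v^2 - 5*v + 4) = (v - 4)*(v + 1)*(v - 1)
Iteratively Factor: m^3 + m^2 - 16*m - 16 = (m + 1)*(m^2 - 16) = (m + 1)*(m + 4)*(m - 4)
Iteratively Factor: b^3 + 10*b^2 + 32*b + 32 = (b + 4)*(b^2 + 6*b + 8) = (b + 4)^2*(b + 2)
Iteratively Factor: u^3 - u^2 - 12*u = (u)*(u^2 - u - 12) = u*(u + 3)*(u - 4)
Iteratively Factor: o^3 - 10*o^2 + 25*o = (o)*(o^2 - 10*o + 25) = o*(o - 5)*(o - 5)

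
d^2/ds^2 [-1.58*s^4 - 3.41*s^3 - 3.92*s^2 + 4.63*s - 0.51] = -18.96*s^2 - 20.46*s - 7.84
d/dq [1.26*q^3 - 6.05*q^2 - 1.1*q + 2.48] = 3.78*q^2 - 12.1*q - 1.1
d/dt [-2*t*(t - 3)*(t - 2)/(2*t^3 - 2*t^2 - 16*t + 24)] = 2*(-2*t^2 + 6*t - 9)/(t^4 + 2*t^3 - 11*t^2 - 12*t + 36)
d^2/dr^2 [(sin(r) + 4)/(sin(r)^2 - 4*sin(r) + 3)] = (-sin(r)^4 - 21*sin(r)^3 + 47*sin(r)^2 + 43*sin(r) - 128)/((sin(r) - 3)^3*(sin(r) - 1)^2)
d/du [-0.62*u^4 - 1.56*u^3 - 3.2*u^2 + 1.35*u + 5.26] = -2.48*u^3 - 4.68*u^2 - 6.4*u + 1.35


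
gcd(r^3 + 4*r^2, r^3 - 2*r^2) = r^2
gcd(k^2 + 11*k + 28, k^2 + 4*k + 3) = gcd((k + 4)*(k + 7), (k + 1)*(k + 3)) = 1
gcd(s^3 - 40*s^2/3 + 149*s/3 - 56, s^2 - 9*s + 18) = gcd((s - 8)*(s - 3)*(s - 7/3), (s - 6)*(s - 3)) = s - 3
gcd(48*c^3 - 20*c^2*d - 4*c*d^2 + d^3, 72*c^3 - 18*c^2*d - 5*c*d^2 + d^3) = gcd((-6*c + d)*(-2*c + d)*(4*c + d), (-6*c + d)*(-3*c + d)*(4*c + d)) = 24*c^2 + 2*c*d - d^2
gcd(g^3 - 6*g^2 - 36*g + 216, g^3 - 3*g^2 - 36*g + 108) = g^2 - 36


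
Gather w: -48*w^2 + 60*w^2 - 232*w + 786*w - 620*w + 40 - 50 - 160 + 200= 12*w^2 - 66*w + 30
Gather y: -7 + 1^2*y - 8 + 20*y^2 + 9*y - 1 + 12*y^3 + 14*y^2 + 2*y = 12*y^3 + 34*y^2 + 12*y - 16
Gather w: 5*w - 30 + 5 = 5*w - 25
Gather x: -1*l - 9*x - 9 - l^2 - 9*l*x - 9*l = -l^2 - 10*l + x*(-9*l - 9) - 9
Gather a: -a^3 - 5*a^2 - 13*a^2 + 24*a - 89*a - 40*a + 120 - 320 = -a^3 - 18*a^2 - 105*a - 200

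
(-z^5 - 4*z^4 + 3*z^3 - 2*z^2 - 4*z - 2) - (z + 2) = -z^5 - 4*z^4 + 3*z^3 - 2*z^2 - 5*z - 4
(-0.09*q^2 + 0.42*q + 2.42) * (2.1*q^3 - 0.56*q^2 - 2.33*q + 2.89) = -0.189*q^5 + 0.9324*q^4 + 5.0565*q^3 - 2.5939*q^2 - 4.4248*q + 6.9938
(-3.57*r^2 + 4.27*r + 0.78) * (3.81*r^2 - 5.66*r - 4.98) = -13.6017*r^4 + 36.4749*r^3 - 3.4178*r^2 - 25.6794*r - 3.8844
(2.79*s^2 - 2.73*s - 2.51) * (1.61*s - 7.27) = 4.4919*s^3 - 24.6786*s^2 + 15.806*s + 18.2477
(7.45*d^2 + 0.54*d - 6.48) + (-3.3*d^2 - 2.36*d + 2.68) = 4.15*d^2 - 1.82*d - 3.8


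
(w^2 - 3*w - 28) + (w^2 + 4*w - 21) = 2*w^2 + w - 49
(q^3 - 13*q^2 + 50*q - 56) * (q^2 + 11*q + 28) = q^5 - 2*q^4 - 65*q^3 + 130*q^2 + 784*q - 1568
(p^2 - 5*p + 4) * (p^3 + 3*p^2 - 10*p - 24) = p^5 - 2*p^4 - 21*p^3 + 38*p^2 + 80*p - 96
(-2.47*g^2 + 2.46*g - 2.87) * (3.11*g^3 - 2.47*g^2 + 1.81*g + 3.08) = -7.6817*g^5 + 13.7515*g^4 - 19.4726*g^3 + 3.9339*g^2 + 2.3821*g - 8.8396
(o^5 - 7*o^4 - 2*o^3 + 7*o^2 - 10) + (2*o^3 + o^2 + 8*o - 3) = o^5 - 7*o^4 + 8*o^2 + 8*o - 13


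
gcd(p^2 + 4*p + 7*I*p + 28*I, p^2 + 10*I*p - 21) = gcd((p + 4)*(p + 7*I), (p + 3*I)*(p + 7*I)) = p + 7*I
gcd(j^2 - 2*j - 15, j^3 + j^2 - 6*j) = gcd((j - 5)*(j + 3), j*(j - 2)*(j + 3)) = j + 3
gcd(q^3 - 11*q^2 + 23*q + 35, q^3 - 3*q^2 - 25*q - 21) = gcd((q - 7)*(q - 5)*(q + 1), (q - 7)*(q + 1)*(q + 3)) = q^2 - 6*q - 7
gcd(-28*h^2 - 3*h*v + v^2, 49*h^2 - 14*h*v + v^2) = -7*h + v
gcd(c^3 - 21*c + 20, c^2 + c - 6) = 1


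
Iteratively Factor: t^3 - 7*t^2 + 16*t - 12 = (t - 2)*(t^2 - 5*t + 6) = (t - 3)*(t - 2)*(t - 2)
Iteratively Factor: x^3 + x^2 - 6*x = (x)*(x^2 + x - 6) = x*(x + 3)*(x - 2)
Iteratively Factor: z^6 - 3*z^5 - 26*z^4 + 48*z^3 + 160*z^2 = (z)*(z^5 - 3*z^4 - 26*z^3 + 48*z^2 + 160*z) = z*(z - 5)*(z^4 + 2*z^3 - 16*z^2 - 32*z) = z*(z - 5)*(z + 4)*(z^3 - 2*z^2 - 8*z) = z*(z - 5)*(z - 4)*(z + 4)*(z^2 + 2*z) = z*(z - 5)*(z - 4)*(z + 2)*(z + 4)*(z)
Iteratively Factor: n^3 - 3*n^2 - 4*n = (n + 1)*(n^2 - 4*n) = n*(n + 1)*(n - 4)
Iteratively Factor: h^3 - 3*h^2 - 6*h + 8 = (h - 1)*(h^2 - 2*h - 8) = (h - 1)*(h + 2)*(h - 4)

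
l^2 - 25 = (l - 5)*(l + 5)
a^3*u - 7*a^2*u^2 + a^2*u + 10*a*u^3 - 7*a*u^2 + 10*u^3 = (a - 5*u)*(a - 2*u)*(a*u + u)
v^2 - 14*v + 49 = (v - 7)^2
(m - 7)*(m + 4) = m^2 - 3*m - 28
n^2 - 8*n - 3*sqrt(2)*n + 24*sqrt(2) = (n - 8)*(n - 3*sqrt(2))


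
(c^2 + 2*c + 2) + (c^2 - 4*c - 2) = 2*c^2 - 2*c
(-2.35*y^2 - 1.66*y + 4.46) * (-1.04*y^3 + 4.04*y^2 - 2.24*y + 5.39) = 2.444*y^5 - 7.7676*y^4 - 6.0808*y^3 + 9.0703*y^2 - 18.9378*y + 24.0394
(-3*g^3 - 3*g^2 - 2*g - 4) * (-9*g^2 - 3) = 27*g^5 + 27*g^4 + 27*g^3 + 45*g^2 + 6*g + 12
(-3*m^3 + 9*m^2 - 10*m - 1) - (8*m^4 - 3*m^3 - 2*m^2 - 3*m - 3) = -8*m^4 + 11*m^2 - 7*m + 2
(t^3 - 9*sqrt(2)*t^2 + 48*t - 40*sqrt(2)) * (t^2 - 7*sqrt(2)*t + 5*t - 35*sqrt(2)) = t^5 - 16*sqrt(2)*t^4 + 5*t^4 - 80*sqrt(2)*t^3 + 174*t^3 - 376*sqrt(2)*t^2 + 870*t^2 - 1880*sqrt(2)*t + 560*t + 2800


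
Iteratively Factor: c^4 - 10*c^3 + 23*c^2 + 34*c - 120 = (c - 5)*(c^3 - 5*c^2 - 2*c + 24) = (c - 5)*(c - 3)*(c^2 - 2*c - 8) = (c - 5)*(c - 3)*(c + 2)*(c - 4)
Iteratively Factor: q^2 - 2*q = (q)*(q - 2)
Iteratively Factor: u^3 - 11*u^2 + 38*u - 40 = (u - 5)*(u^2 - 6*u + 8) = (u - 5)*(u - 2)*(u - 4)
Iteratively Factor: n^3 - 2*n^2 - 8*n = (n)*(n^2 - 2*n - 8) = n*(n - 4)*(n + 2)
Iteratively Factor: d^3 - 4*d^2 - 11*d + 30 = (d - 2)*(d^2 - 2*d - 15) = (d - 5)*(d - 2)*(d + 3)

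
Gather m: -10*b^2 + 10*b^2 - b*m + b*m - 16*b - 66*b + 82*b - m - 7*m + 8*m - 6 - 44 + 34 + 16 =0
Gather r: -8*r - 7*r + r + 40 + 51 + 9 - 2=98 - 14*r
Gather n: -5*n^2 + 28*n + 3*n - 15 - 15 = -5*n^2 + 31*n - 30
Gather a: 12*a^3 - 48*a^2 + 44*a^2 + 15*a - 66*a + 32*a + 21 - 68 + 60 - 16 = 12*a^3 - 4*a^2 - 19*a - 3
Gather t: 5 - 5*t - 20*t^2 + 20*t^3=20*t^3 - 20*t^2 - 5*t + 5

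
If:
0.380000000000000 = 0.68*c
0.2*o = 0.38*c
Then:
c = 0.56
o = 1.06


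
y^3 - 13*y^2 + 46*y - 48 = (y - 8)*(y - 3)*(y - 2)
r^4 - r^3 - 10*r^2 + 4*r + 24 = (r - 3)*(r - 2)*(r + 2)^2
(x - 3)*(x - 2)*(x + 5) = x^3 - 19*x + 30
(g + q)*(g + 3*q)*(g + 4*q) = g^3 + 8*g^2*q + 19*g*q^2 + 12*q^3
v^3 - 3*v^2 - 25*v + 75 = (v - 5)*(v - 3)*(v + 5)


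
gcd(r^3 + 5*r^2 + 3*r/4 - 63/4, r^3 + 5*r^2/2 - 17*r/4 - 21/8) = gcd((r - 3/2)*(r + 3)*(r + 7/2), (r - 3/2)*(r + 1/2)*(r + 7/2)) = r^2 + 2*r - 21/4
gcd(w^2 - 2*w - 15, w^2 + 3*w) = w + 3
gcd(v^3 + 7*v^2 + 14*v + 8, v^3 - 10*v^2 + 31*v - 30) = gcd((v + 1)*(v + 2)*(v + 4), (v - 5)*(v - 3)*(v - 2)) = 1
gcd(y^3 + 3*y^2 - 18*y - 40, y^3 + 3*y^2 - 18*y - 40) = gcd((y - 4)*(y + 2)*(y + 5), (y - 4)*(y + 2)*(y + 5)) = y^3 + 3*y^2 - 18*y - 40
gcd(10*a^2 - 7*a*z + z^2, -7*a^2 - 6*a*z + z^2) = 1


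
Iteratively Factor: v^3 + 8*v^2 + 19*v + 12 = (v + 4)*(v^2 + 4*v + 3) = (v + 3)*(v + 4)*(v + 1)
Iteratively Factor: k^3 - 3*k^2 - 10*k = (k + 2)*(k^2 - 5*k) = k*(k + 2)*(k - 5)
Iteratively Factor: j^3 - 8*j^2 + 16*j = (j - 4)*(j^2 - 4*j) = j*(j - 4)*(j - 4)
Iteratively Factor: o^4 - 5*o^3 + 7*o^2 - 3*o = (o)*(o^3 - 5*o^2 + 7*o - 3) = o*(o - 3)*(o^2 - 2*o + 1) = o*(o - 3)*(o - 1)*(o - 1)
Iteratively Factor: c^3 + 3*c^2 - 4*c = (c)*(c^2 + 3*c - 4) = c*(c - 1)*(c + 4)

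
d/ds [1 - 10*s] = -10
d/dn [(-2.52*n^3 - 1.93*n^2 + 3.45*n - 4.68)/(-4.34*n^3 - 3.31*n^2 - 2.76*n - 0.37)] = (-0.0350000000000037*n^4 + 43.8564*n^3 - 41.3901*n^2 - 29.5534*n - 14.1933)/(18.8356*n^6 + 28.7308*n^5 + 34.9129*n^4 + 21.4828*n^3 + 10.067*n^2 + 2.0424*n + 0.1369)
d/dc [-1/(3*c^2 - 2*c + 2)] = 2*(3*c - 1)/(3*c^2 - 2*c + 2)^2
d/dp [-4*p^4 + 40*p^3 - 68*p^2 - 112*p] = -16*p^3 + 120*p^2 - 136*p - 112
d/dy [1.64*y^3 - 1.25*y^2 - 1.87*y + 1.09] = 4.92*y^2 - 2.5*y - 1.87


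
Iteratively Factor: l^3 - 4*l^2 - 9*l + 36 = (l - 3)*(l^2 - l - 12) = (l - 4)*(l - 3)*(l + 3)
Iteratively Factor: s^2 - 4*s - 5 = (s + 1)*(s - 5)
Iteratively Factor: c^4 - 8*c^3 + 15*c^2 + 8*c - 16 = (c - 1)*(c^3 - 7*c^2 + 8*c + 16) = (c - 1)*(c + 1)*(c^2 - 8*c + 16) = (c - 4)*(c - 1)*(c + 1)*(c - 4)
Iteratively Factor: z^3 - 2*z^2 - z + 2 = (z - 1)*(z^2 - z - 2) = (z - 2)*(z - 1)*(z + 1)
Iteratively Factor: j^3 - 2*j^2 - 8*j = (j - 4)*(j^2 + 2*j) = j*(j - 4)*(j + 2)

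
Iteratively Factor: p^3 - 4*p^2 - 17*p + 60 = (p + 4)*(p^2 - 8*p + 15) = (p - 5)*(p + 4)*(p - 3)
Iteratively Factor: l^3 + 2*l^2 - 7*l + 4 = (l - 1)*(l^2 + 3*l - 4) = (l - 1)^2*(l + 4)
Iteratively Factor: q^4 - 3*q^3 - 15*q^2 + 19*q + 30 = (q - 5)*(q^3 + 2*q^2 - 5*q - 6) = (q - 5)*(q + 1)*(q^2 + q - 6) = (q - 5)*(q + 1)*(q + 3)*(q - 2)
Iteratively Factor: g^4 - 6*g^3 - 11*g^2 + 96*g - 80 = (g - 5)*(g^3 - g^2 - 16*g + 16) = (g - 5)*(g + 4)*(g^2 - 5*g + 4) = (g - 5)*(g - 1)*(g + 4)*(g - 4)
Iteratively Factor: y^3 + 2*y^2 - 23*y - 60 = (y + 4)*(y^2 - 2*y - 15) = (y + 3)*(y + 4)*(y - 5)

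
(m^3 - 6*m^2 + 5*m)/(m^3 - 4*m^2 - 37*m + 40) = m*(m - 5)/(m^2 - 3*m - 40)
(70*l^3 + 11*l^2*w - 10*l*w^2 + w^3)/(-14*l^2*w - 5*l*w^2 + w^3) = (-5*l + w)/w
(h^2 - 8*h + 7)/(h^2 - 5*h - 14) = (h - 1)/(h + 2)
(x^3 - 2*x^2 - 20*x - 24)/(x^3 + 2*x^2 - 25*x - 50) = (x^2 - 4*x - 12)/(x^2 - 25)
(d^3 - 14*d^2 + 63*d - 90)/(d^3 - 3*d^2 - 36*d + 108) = (d - 5)/(d + 6)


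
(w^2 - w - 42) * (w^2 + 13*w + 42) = w^4 + 12*w^3 - 13*w^2 - 588*w - 1764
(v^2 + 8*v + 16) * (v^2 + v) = v^4 + 9*v^3 + 24*v^2 + 16*v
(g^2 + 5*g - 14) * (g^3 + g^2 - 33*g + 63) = g^5 + 6*g^4 - 42*g^3 - 116*g^2 + 777*g - 882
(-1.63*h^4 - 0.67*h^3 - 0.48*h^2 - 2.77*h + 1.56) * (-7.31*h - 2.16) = 11.9153*h^5 + 8.4185*h^4 + 4.956*h^3 + 21.2855*h^2 - 5.4204*h - 3.3696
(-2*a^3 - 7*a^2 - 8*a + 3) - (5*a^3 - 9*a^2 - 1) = -7*a^3 + 2*a^2 - 8*a + 4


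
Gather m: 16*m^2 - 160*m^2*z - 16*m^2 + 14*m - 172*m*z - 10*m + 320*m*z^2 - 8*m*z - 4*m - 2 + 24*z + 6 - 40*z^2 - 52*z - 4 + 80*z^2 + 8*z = -160*m^2*z + m*(320*z^2 - 180*z) + 40*z^2 - 20*z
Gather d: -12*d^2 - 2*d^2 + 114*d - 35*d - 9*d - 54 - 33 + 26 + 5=-14*d^2 + 70*d - 56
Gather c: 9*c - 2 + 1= 9*c - 1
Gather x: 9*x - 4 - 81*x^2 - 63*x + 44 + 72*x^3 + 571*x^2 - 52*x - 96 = 72*x^3 + 490*x^2 - 106*x - 56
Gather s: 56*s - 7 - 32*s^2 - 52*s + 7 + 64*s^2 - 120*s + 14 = 32*s^2 - 116*s + 14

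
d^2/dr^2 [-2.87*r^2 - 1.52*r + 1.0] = -5.74000000000000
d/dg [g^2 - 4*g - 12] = 2*g - 4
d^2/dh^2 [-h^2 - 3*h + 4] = -2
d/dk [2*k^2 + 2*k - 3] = 4*k + 2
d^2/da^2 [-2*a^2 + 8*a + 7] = -4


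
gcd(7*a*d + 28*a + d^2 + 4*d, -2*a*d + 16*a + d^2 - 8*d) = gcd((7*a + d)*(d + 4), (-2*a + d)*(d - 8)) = 1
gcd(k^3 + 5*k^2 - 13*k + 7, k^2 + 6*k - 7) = k^2 + 6*k - 7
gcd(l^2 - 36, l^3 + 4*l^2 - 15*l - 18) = l + 6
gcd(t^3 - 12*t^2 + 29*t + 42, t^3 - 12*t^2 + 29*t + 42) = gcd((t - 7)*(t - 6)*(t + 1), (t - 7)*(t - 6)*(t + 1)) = t^3 - 12*t^2 + 29*t + 42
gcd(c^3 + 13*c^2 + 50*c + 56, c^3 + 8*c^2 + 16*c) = c + 4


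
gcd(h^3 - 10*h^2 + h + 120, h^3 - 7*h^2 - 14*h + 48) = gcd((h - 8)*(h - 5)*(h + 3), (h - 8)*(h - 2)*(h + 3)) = h^2 - 5*h - 24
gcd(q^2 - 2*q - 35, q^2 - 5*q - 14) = q - 7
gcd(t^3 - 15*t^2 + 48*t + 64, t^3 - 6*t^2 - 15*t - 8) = t^2 - 7*t - 8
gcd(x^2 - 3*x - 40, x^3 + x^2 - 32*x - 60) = x + 5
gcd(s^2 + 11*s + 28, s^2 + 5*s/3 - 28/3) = s + 4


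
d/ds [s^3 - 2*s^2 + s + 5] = 3*s^2 - 4*s + 1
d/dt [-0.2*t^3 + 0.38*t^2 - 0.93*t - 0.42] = -0.6*t^2 + 0.76*t - 0.93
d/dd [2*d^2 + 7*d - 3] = 4*d + 7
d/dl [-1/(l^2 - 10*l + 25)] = 2*(l - 5)/(l^2 - 10*l + 25)^2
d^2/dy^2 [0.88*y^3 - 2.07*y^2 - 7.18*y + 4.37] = 5.28*y - 4.14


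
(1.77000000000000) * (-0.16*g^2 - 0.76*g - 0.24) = -0.2832*g^2 - 1.3452*g - 0.4248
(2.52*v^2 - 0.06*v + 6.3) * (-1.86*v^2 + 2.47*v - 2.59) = -4.6872*v^4 + 6.336*v^3 - 18.393*v^2 + 15.7164*v - 16.317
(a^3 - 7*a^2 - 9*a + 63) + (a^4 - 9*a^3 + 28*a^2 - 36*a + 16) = a^4 - 8*a^3 + 21*a^2 - 45*a + 79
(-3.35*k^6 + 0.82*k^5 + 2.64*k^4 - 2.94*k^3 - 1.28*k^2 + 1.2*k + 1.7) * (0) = 0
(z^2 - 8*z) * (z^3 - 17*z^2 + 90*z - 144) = z^5 - 25*z^4 + 226*z^3 - 864*z^2 + 1152*z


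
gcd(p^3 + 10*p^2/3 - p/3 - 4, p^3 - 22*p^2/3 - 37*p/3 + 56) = p + 3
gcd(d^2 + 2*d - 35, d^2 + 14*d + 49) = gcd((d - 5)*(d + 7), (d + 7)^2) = d + 7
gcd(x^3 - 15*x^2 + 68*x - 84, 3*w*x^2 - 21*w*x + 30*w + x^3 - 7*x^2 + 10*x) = x - 2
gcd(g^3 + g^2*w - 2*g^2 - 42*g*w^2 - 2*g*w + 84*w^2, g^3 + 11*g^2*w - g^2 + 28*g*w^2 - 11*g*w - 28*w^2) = g + 7*w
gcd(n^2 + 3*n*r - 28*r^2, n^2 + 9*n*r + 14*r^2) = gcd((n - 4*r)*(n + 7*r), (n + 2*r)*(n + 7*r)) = n + 7*r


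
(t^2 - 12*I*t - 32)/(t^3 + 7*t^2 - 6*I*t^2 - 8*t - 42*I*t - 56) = (t - 8*I)/(t^2 + t*(7 - 2*I) - 14*I)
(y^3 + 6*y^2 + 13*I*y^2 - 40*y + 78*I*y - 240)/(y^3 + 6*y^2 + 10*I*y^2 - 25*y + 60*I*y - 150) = (y + 8*I)/(y + 5*I)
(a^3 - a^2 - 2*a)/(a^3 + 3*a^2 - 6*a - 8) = a/(a + 4)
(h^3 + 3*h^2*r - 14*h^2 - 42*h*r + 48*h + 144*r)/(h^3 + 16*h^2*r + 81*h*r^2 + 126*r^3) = (h^2 - 14*h + 48)/(h^2 + 13*h*r + 42*r^2)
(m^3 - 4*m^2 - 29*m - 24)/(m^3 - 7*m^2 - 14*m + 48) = (m + 1)/(m - 2)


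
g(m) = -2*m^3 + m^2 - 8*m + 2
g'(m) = -6*m^2 + 2*m - 8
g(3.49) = -98.76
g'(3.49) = -74.10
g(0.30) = -0.36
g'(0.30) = -7.94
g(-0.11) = 2.89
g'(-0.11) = -8.29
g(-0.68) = 8.53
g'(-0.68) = -12.13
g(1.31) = -11.26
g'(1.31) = -15.68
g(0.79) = -4.68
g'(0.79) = -10.16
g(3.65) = -111.13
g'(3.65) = -80.64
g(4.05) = -146.86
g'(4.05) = -98.32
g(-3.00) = 89.00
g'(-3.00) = -68.00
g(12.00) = -3406.00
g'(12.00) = -848.00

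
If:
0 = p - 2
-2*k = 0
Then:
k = 0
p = 2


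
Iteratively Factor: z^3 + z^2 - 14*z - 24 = (z - 4)*(z^2 + 5*z + 6) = (z - 4)*(z + 3)*(z + 2)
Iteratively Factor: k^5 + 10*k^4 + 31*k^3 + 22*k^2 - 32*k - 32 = (k + 4)*(k^4 + 6*k^3 + 7*k^2 - 6*k - 8) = (k + 1)*(k + 4)*(k^3 + 5*k^2 + 2*k - 8) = (k - 1)*(k + 1)*(k + 4)*(k^2 + 6*k + 8) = (k - 1)*(k + 1)*(k + 4)^2*(k + 2)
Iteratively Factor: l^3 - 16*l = (l + 4)*(l^2 - 4*l) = l*(l + 4)*(l - 4)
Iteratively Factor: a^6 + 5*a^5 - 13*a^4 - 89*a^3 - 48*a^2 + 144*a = (a + 4)*(a^5 + a^4 - 17*a^3 - 21*a^2 + 36*a) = (a + 3)*(a + 4)*(a^4 - 2*a^3 - 11*a^2 + 12*a) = (a - 1)*(a + 3)*(a + 4)*(a^3 - a^2 - 12*a) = (a - 1)*(a + 3)^2*(a + 4)*(a^2 - 4*a) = a*(a - 1)*(a + 3)^2*(a + 4)*(a - 4)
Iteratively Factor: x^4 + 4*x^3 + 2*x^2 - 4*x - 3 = (x + 1)*(x^3 + 3*x^2 - x - 3) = (x + 1)*(x + 3)*(x^2 - 1) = (x - 1)*(x + 1)*(x + 3)*(x + 1)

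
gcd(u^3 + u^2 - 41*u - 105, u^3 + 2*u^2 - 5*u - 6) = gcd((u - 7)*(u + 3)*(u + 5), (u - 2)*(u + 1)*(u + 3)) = u + 3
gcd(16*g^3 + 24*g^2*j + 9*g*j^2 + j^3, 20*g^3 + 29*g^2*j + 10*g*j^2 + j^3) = 4*g^2 + 5*g*j + j^2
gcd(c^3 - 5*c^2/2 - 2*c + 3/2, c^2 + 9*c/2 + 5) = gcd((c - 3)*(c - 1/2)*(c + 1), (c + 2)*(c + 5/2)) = 1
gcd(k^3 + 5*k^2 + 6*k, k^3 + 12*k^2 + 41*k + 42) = k^2 + 5*k + 6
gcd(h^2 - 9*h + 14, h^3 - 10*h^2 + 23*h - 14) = h^2 - 9*h + 14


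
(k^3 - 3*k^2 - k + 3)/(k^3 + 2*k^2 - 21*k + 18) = (k + 1)/(k + 6)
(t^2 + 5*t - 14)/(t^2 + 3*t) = (t^2 + 5*t - 14)/(t*(t + 3))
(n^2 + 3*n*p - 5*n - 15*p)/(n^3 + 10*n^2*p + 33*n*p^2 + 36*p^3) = (n - 5)/(n^2 + 7*n*p + 12*p^2)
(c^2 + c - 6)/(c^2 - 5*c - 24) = (c - 2)/(c - 8)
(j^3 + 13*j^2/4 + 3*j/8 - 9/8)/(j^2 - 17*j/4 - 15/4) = (2*j^2 + 5*j - 3)/(2*(j - 5))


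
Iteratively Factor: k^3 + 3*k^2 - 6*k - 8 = (k - 2)*(k^2 + 5*k + 4) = (k - 2)*(k + 4)*(k + 1)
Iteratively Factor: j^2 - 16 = (j + 4)*(j - 4)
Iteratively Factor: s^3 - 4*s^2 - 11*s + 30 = (s - 5)*(s^2 + s - 6) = (s - 5)*(s - 2)*(s + 3)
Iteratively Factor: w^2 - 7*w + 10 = (w - 5)*(w - 2)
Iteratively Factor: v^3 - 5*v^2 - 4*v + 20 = (v + 2)*(v^2 - 7*v + 10) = (v - 5)*(v + 2)*(v - 2)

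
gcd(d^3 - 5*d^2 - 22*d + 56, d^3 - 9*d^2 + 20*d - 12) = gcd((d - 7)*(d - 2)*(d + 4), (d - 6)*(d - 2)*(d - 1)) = d - 2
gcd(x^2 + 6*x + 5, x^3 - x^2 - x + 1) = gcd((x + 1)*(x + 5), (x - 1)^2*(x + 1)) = x + 1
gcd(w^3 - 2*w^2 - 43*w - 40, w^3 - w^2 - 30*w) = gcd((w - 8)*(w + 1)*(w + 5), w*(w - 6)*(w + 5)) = w + 5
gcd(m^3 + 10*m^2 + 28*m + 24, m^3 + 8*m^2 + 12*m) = m^2 + 8*m + 12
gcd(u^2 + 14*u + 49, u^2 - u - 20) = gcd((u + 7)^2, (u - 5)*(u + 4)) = 1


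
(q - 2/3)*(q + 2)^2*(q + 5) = q^4 + 25*q^3/3 + 18*q^2 + 4*q - 40/3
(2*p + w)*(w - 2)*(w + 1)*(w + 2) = 2*p*w^3 + 2*p*w^2 - 8*p*w - 8*p + w^4 + w^3 - 4*w^2 - 4*w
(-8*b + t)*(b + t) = -8*b^2 - 7*b*t + t^2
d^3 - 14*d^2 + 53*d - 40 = (d - 8)*(d - 5)*(d - 1)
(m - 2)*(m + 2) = m^2 - 4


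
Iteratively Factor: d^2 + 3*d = (d)*(d + 3)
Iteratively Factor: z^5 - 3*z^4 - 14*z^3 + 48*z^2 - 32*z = (z - 2)*(z^4 - z^3 - 16*z^2 + 16*z) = (z - 2)*(z - 1)*(z^3 - 16*z) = (z - 4)*(z - 2)*(z - 1)*(z^2 + 4*z) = z*(z - 4)*(z - 2)*(z - 1)*(z + 4)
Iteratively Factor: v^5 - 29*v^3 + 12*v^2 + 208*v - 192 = (v + 4)*(v^4 - 4*v^3 - 13*v^2 + 64*v - 48) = (v - 1)*(v + 4)*(v^3 - 3*v^2 - 16*v + 48) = (v - 1)*(v + 4)^2*(v^2 - 7*v + 12) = (v - 4)*(v - 1)*(v + 4)^2*(v - 3)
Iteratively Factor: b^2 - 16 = (b - 4)*(b + 4)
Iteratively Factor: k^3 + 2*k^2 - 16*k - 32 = (k + 2)*(k^2 - 16) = (k - 4)*(k + 2)*(k + 4)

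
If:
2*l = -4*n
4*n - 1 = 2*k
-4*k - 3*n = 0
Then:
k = -3/22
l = -4/11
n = 2/11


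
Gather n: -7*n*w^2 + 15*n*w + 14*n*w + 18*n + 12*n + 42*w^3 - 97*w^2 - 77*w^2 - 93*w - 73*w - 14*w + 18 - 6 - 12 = n*(-7*w^2 + 29*w + 30) + 42*w^3 - 174*w^2 - 180*w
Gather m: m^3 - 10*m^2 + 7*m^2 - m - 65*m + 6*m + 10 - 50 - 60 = m^3 - 3*m^2 - 60*m - 100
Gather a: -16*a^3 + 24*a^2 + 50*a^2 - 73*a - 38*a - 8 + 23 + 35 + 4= -16*a^3 + 74*a^2 - 111*a + 54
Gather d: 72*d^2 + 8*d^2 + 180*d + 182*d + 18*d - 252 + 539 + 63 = 80*d^2 + 380*d + 350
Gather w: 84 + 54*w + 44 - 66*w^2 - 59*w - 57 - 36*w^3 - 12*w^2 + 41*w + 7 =-36*w^3 - 78*w^2 + 36*w + 78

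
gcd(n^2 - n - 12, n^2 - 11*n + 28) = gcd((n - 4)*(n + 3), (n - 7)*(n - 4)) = n - 4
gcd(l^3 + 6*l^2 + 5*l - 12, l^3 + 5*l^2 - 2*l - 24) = l^2 + 7*l + 12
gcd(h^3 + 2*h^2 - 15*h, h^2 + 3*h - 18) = h - 3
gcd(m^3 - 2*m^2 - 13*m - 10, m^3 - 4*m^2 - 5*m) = m^2 - 4*m - 5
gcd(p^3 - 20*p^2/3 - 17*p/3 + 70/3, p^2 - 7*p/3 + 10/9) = p - 5/3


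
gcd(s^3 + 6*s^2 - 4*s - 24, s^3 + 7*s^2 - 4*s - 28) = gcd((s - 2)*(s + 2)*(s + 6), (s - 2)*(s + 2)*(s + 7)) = s^2 - 4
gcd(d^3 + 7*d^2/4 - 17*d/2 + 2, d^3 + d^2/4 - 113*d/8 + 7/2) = d^2 + 15*d/4 - 1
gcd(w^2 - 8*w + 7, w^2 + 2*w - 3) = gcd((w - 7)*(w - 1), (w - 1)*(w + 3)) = w - 1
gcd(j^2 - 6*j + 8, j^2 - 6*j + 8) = j^2 - 6*j + 8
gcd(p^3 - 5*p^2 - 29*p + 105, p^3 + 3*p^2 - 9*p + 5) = p + 5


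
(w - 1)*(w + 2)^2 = w^3 + 3*w^2 - 4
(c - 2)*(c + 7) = c^2 + 5*c - 14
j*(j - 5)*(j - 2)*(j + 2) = j^4 - 5*j^3 - 4*j^2 + 20*j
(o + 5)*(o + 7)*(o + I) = o^3 + 12*o^2 + I*o^2 + 35*o + 12*I*o + 35*I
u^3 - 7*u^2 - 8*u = u*(u - 8)*(u + 1)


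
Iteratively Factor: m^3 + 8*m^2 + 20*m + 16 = (m + 2)*(m^2 + 6*m + 8) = (m + 2)^2*(m + 4)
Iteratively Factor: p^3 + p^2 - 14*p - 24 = (p - 4)*(p^2 + 5*p + 6) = (p - 4)*(p + 2)*(p + 3)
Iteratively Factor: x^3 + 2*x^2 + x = (x + 1)*(x^2 + x) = (x + 1)^2*(x)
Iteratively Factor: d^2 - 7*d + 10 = (d - 5)*(d - 2)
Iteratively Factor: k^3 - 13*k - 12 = (k + 1)*(k^2 - k - 12) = (k - 4)*(k + 1)*(k + 3)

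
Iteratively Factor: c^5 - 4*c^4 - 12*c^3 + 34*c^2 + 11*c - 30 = (c - 2)*(c^4 - 2*c^3 - 16*c^2 + 2*c + 15) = (c - 5)*(c - 2)*(c^3 + 3*c^2 - c - 3) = (c - 5)*(c - 2)*(c + 3)*(c^2 - 1) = (c - 5)*(c - 2)*(c + 1)*(c + 3)*(c - 1)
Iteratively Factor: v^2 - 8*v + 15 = (v - 3)*(v - 5)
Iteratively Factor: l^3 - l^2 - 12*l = (l - 4)*(l^2 + 3*l) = (l - 4)*(l + 3)*(l)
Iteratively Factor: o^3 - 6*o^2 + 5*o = (o - 1)*(o^2 - 5*o) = (o - 5)*(o - 1)*(o)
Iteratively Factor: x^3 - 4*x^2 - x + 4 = (x + 1)*(x^2 - 5*x + 4) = (x - 1)*(x + 1)*(x - 4)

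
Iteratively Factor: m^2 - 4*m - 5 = (m + 1)*(m - 5)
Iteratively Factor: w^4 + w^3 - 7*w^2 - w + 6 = (w - 1)*(w^3 + 2*w^2 - 5*w - 6) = (w - 2)*(w - 1)*(w^2 + 4*w + 3) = (w - 2)*(w - 1)*(w + 1)*(w + 3)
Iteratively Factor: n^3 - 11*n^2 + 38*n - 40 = (n - 2)*(n^2 - 9*n + 20) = (n - 4)*(n - 2)*(n - 5)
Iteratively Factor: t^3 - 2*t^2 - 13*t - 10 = (t - 5)*(t^2 + 3*t + 2) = (t - 5)*(t + 2)*(t + 1)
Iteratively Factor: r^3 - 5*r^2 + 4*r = (r - 4)*(r^2 - r) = r*(r - 4)*(r - 1)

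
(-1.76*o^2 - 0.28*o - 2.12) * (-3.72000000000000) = 6.5472*o^2 + 1.0416*o + 7.8864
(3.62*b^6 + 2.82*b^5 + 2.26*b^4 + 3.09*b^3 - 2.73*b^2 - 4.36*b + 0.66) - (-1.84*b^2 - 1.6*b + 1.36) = 3.62*b^6 + 2.82*b^5 + 2.26*b^4 + 3.09*b^3 - 0.89*b^2 - 2.76*b - 0.7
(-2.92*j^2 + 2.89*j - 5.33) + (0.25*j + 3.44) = -2.92*j^2 + 3.14*j - 1.89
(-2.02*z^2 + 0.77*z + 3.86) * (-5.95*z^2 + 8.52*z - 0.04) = 12.019*z^4 - 21.7919*z^3 - 16.3258*z^2 + 32.8564*z - 0.1544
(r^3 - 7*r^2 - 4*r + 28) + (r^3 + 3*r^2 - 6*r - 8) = 2*r^3 - 4*r^2 - 10*r + 20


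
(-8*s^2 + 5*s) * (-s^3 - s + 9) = 8*s^5 - 5*s^4 + 8*s^3 - 77*s^2 + 45*s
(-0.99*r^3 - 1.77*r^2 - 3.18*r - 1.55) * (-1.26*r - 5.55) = 1.2474*r^4 + 7.7247*r^3 + 13.8303*r^2 + 19.602*r + 8.6025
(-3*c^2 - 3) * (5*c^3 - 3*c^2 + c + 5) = -15*c^5 + 9*c^4 - 18*c^3 - 6*c^2 - 3*c - 15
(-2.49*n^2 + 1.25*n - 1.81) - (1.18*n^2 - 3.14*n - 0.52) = -3.67*n^2 + 4.39*n - 1.29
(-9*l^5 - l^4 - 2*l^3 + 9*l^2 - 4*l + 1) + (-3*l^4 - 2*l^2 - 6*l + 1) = -9*l^5 - 4*l^4 - 2*l^3 + 7*l^2 - 10*l + 2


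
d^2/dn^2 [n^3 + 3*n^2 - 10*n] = 6*n + 6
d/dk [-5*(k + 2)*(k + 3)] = -10*k - 25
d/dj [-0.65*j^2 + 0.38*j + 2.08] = 0.38 - 1.3*j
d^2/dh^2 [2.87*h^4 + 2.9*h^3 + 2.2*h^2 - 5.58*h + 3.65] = 34.44*h^2 + 17.4*h + 4.4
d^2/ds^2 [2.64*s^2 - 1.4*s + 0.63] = 5.28000000000000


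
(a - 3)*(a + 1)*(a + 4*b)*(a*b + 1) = a^4*b + 4*a^3*b^2 - 2*a^3*b + a^3 - 8*a^2*b^2 + a^2*b - 2*a^2 - 12*a*b^2 - 8*a*b - 3*a - 12*b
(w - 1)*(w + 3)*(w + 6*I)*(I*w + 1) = I*w^4 - 5*w^3 + 2*I*w^3 - 10*w^2 + 3*I*w^2 + 15*w + 12*I*w - 18*I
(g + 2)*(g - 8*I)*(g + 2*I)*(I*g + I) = I*g^4 + 6*g^3 + 3*I*g^3 + 18*g^2 + 18*I*g^2 + 12*g + 48*I*g + 32*I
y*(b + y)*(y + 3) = b*y^2 + 3*b*y + y^3 + 3*y^2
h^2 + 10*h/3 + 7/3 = (h + 1)*(h + 7/3)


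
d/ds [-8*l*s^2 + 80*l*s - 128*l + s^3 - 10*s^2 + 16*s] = -16*l*s + 80*l + 3*s^2 - 20*s + 16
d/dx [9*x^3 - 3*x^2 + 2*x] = 27*x^2 - 6*x + 2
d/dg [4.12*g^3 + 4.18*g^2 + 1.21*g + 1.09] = 12.36*g^2 + 8.36*g + 1.21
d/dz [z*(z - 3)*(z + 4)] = 3*z^2 + 2*z - 12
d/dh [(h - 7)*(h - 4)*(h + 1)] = 3*h^2 - 20*h + 17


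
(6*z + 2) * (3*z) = 18*z^2 + 6*z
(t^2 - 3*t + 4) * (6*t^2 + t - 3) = 6*t^4 - 17*t^3 + 18*t^2 + 13*t - 12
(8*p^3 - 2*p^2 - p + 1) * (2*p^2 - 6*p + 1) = 16*p^5 - 52*p^4 + 18*p^3 + 6*p^2 - 7*p + 1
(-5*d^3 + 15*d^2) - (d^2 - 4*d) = -5*d^3 + 14*d^2 + 4*d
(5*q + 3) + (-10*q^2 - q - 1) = -10*q^2 + 4*q + 2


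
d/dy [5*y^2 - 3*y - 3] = 10*y - 3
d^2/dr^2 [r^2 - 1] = 2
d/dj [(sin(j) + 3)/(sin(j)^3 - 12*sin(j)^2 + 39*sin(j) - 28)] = (-2*sin(j)^3 + 3*sin(j)^2 + 72*sin(j) - 145)*cos(j)/(sin(j)^3 - 12*sin(j)^2 + 39*sin(j) - 28)^2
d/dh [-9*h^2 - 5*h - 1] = -18*h - 5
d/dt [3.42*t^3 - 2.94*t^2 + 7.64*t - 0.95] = 10.26*t^2 - 5.88*t + 7.64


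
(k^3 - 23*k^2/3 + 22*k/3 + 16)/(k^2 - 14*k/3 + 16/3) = (k^2 - 5*k - 6)/(k - 2)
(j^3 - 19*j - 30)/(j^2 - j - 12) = (j^2 - 3*j - 10)/(j - 4)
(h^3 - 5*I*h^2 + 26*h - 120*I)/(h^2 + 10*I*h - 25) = (h^2 - 10*I*h - 24)/(h + 5*I)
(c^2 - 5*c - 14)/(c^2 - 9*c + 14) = (c + 2)/(c - 2)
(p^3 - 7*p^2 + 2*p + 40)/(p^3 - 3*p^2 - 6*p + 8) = (p - 5)/(p - 1)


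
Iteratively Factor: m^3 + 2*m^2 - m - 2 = (m + 1)*(m^2 + m - 2) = (m - 1)*(m + 1)*(m + 2)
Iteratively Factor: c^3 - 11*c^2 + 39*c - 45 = (c - 5)*(c^2 - 6*c + 9) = (c - 5)*(c - 3)*(c - 3)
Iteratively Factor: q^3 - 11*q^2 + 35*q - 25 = (q - 1)*(q^2 - 10*q + 25) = (q - 5)*(q - 1)*(q - 5)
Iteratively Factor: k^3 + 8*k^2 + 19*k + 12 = (k + 3)*(k^2 + 5*k + 4) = (k + 3)*(k + 4)*(k + 1)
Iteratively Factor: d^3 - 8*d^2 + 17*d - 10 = (d - 2)*(d^2 - 6*d + 5) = (d - 5)*(d - 2)*(d - 1)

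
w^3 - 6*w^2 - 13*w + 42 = (w - 7)*(w - 2)*(w + 3)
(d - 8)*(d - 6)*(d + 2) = d^3 - 12*d^2 + 20*d + 96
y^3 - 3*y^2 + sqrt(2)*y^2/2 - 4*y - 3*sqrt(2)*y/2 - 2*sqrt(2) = (y - 4)*(y + 1)*(y + sqrt(2)/2)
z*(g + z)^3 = g^3*z + 3*g^2*z^2 + 3*g*z^3 + z^4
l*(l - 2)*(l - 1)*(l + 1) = l^4 - 2*l^3 - l^2 + 2*l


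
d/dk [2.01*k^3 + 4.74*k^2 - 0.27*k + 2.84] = 6.03*k^2 + 9.48*k - 0.27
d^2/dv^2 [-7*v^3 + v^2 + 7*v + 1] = 2 - 42*v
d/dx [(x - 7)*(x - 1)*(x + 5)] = 3*x^2 - 6*x - 33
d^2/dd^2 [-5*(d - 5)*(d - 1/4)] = -10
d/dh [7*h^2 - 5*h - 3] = 14*h - 5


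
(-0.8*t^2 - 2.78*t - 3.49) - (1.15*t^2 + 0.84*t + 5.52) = -1.95*t^2 - 3.62*t - 9.01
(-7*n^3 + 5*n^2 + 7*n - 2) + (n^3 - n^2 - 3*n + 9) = -6*n^3 + 4*n^2 + 4*n + 7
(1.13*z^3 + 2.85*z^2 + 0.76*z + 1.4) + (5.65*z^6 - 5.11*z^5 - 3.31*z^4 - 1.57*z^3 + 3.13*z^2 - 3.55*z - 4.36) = 5.65*z^6 - 5.11*z^5 - 3.31*z^4 - 0.44*z^3 + 5.98*z^2 - 2.79*z - 2.96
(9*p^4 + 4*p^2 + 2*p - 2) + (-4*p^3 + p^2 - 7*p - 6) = 9*p^4 - 4*p^3 + 5*p^2 - 5*p - 8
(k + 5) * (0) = 0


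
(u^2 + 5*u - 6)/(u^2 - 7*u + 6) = (u + 6)/(u - 6)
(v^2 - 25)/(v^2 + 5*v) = (v - 5)/v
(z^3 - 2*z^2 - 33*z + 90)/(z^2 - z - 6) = (z^2 + z - 30)/(z + 2)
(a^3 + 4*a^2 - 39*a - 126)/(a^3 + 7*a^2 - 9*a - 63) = (a - 6)/(a - 3)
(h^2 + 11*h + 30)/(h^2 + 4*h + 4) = (h^2 + 11*h + 30)/(h^2 + 4*h + 4)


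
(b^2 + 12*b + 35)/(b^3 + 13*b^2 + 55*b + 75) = (b + 7)/(b^2 + 8*b + 15)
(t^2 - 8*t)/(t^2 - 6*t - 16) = t/(t + 2)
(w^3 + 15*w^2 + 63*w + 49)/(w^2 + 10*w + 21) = (w^2 + 8*w + 7)/(w + 3)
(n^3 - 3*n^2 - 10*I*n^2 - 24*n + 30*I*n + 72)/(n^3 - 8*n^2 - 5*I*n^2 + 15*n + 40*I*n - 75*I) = (n^2 - 10*I*n - 24)/(n^2 - 5*n*(1 + I) + 25*I)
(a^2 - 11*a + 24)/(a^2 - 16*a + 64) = (a - 3)/(a - 8)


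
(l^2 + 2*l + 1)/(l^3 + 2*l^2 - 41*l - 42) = (l + 1)/(l^2 + l - 42)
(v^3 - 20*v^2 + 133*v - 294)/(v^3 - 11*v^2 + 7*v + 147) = (v - 6)/(v + 3)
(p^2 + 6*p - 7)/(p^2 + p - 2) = (p + 7)/(p + 2)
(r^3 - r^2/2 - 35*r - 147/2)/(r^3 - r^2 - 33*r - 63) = (r + 7/2)/(r + 3)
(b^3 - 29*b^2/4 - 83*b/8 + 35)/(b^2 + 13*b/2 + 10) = (b^2 - 39*b/4 + 14)/(b + 4)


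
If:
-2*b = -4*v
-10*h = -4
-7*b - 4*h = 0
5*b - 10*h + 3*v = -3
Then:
No Solution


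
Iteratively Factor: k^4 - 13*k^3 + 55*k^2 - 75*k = (k - 5)*(k^3 - 8*k^2 + 15*k) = k*(k - 5)*(k^2 - 8*k + 15) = k*(k - 5)*(k - 3)*(k - 5)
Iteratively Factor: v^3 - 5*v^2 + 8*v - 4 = (v - 1)*(v^2 - 4*v + 4) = (v - 2)*(v - 1)*(v - 2)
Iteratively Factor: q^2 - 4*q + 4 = (q - 2)*(q - 2)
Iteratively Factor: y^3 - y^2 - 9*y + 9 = (y - 3)*(y^2 + 2*y - 3) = (y - 3)*(y + 3)*(y - 1)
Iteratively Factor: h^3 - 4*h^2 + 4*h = (h)*(h^2 - 4*h + 4) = h*(h - 2)*(h - 2)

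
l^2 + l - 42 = (l - 6)*(l + 7)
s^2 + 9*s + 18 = (s + 3)*(s + 6)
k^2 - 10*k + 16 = (k - 8)*(k - 2)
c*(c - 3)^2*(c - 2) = c^4 - 8*c^3 + 21*c^2 - 18*c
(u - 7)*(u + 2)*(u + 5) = u^3 - 39*u - 70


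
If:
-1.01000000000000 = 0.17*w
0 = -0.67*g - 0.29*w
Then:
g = 2.57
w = -5.94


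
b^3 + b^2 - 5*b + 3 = (b - 1)^2*(b + 3)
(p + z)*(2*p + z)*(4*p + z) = 8*p^3 + 14*p^2*z + 7*p*z^2 + z^3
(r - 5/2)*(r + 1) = r^2 - 3*r/2 - 5/2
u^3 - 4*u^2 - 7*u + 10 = (u - 5)*(u - 1)*(u + 2)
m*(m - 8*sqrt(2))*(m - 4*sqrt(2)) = m^3 - 12*sqrt(2)*m^2 + 64*m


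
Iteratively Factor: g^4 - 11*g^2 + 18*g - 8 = (g - 2)*(g^3 + 2*g^2 - 7*g + 4) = (g - 2)*(g + 4)*(g^2 - 2*g + 1) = (g - 2)*(g - 1)*(g + 4)*(g - 1)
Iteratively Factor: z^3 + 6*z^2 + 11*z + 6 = (z + 2)*(z^2 + 4*z + 3) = (z + 2)*(z + 3)*(z + 1)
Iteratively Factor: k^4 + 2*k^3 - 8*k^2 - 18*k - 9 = (k - 3)*(k^3 + 5*k^2 + 7*k + 3) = (k - 3)*(k + 3)*(k^2 + 2*k + 1) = (k - 3)*(k + 1)*(k + 3)*(k + 1)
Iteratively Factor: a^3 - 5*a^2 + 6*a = (a)*(a^2 - 5*a + 6) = a*(a - 3)*(a - 2)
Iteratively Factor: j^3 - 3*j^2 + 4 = (j - 2)*(j^2 - j - 2) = (j - 2)^2*(j + 1)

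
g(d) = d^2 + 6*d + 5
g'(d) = 2*d + 6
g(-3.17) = -3.97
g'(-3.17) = -0.34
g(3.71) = 41.02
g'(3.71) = 13.42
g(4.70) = 55.29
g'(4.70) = 15.40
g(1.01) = 12.08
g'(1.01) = 8.02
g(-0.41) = 2.71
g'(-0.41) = 5.18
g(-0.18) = 3.95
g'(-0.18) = 5.64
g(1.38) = 15.18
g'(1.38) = 8.76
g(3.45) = 37.60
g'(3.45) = 12.90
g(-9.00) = 32.00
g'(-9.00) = -12.00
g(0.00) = 5.00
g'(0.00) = 6.00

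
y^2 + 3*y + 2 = (y + 1)*(y + 2)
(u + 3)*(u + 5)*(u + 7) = u^3 + 15*u^2 + 71*u + 105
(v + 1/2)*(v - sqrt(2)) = v^2 - sqrt(2)*v + v/2 - sqrt(2)/2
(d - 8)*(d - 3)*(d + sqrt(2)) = d^3 - 11*d^2 + sqrt(2)*d^2 - 11*sqrt(2)*d + 24*d + 24*sqrt(2)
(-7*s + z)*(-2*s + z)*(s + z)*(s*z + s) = 14*s^4*z + 14*s^4 + 5*s^3*z^2 + 5*s^3*z - 8*s^2*z^3 - 8*s^2*z^2 + s*z^4 + s*z^3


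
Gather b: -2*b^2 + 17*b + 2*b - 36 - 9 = -2*b^2 + 19*b - 45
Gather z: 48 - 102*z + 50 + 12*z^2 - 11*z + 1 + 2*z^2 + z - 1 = 14*z^2 - 112*z + 98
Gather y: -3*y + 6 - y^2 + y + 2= -y^2 - 2*y + 8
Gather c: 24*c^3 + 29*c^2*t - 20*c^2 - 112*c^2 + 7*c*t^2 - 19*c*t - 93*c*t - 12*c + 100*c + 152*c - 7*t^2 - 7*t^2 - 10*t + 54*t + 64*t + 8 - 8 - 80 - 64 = 24*c^3 + c^2*(29*t - 132) + c*(7*t^2 - 112*t + 240) - 14*t^2 + 108*t - 144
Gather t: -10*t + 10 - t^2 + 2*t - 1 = -t^2 - 8*t + 9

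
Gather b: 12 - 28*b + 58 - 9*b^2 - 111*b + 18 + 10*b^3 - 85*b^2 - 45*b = 10*b^3 - 94*b^2 - 184*b + 88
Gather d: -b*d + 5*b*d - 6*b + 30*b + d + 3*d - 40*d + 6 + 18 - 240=24*b + d*(4*b - 36) - 216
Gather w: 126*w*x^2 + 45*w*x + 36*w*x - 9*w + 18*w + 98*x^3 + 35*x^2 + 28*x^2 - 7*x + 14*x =w*(126*x^2 + 81*x + 9) + 98*x^3 + 63*x^2 + 7*x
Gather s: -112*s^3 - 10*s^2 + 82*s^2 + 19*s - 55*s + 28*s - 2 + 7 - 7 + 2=-112*s^3 + 72*s^2 - 8*s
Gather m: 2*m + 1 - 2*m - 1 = 0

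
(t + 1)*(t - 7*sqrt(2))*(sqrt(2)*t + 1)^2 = 2*t^4 - 12*sqrt(2)*t^3 + 2*t^3 - 27*t^2 - 12*sqrt(2)*t^2 - 27*t - 7*sqrt(2)*t - 7*sqrt(2)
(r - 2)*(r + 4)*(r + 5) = r^3 + 7*r^2 + 2*r - 40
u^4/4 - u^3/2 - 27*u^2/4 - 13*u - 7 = (u/2 + 1)^2*(u - 7)*(u + 1)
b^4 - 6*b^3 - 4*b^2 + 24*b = b*(b - 6)*(b - 2)*(b + 2)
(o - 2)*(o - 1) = o^2 - 3*o + 2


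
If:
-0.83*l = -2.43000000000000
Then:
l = 2.93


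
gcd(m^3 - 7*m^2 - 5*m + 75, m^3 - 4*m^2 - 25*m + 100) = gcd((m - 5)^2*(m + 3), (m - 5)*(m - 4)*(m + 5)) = m - 5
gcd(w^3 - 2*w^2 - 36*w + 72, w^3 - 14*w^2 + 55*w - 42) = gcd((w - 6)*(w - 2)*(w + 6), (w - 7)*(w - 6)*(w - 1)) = w - 6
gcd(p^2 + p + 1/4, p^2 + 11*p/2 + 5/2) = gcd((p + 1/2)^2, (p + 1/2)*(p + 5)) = p + 1/2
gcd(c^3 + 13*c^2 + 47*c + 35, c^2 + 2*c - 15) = c + 5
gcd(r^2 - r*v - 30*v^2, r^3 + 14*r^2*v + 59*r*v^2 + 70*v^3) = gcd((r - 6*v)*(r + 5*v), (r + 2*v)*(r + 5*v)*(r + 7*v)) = r + 5*v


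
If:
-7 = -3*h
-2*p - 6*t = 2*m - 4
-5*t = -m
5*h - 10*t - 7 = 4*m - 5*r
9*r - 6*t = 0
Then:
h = 7/3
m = 7/8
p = 3/5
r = 7/60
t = 7/40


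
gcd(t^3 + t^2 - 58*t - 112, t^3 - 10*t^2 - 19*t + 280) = t - 8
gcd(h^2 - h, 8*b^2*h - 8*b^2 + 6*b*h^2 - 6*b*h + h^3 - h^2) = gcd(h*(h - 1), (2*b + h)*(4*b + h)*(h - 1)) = h - 1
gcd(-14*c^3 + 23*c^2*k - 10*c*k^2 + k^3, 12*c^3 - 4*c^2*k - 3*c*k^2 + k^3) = 2*c - k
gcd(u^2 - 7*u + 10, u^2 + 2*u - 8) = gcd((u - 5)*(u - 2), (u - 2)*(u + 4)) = u - 2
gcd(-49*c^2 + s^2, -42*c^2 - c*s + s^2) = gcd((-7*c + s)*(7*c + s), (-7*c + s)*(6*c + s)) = -7*c + s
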